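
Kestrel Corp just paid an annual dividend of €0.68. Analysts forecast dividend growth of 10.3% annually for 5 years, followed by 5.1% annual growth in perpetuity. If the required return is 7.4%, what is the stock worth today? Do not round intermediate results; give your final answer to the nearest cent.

€39.19

D_1 = 0.75004
D_2 = 0.82729
D_3 = 0.91251
D_4 = 1.00649
D_5 = 1.11016
Terminal value at year 5: TV = D_5×(1+g_2)/(r−g_2) = 1.16678/0.023 = 50.72959
P_0 = D_1/(1+r)^1 + D_2/(1+r)^2 + D_3/(1+r)^3 + D_4/(1+r)^4 + D_5/(1+r)^5 + TV/(1+r)^5
    = 0.69836 + 0.71722 + 0.73658 + 0.75647 + 0.77690 + 35.50095 = 39.18649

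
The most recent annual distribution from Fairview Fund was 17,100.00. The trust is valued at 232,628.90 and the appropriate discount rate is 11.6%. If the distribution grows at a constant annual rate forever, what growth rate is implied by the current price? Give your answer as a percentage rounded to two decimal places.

P = D₀(1+g)/(r−g) ⇒ P(r−g) = D₀(1+g) ⇒ g(P+D₀) = P·r − D₀
g = (P·r − D₀)/(P + D₀) = (232,628.90×0.116 − 17,100.00) / (232,628.90 + 17,100.00) = 0.039583

3.96%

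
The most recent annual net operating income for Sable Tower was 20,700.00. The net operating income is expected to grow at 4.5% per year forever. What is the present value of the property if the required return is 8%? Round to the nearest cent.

618042.86

D₁ = D₀ × (1 + g) = 20,700.00 × 1.045 = 21,631.5000
Growing perpetuity: P = D₁ / (r − g) = 21,631.5000 / (0.08 − 0.045) = 618,042.86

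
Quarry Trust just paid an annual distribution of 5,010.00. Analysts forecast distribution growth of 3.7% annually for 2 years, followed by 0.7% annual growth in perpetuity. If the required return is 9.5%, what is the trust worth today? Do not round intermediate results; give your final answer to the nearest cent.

D_1 = 5195.37000
D_2 = 5387.59869
Terminal value at year 2: TV = D_2×(1+g_2)/(r−g_2) = 5425.31188/0.088 = 61651.27137
P_0 = D_1/(1+r)^1 + D_2/(1+r)^2 + TV/(1+r)^2
    = 4744.63014 + 4493.31639 + 51417.83647 = 60655.78300

60655.78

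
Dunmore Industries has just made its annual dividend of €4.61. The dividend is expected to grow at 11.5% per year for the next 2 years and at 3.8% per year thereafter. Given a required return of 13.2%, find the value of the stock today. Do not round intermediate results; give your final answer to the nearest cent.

D_1 = 5.14015
D_2 = 5.73127
Terminal value at year 2: TV = D_2×(1+g_2)/(r−g_2) = 5.94906/0.094 = 63.28782
P_0 = D_1/(1+r)^1 + D_2/(1+r)^2 + TV/(1+r)^2
    = 4.54077 + 4.47258 + 49.38867 = 58.40201

€58.40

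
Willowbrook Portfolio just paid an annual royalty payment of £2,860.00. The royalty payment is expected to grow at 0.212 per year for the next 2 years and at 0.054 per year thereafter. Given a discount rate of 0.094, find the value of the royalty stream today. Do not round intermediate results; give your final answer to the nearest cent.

D_1 = 3466.32000
D_2 = 4201.17984
Terminal value at year 2: TV = D_2×(1+g_2)/(r−g_2) = 4428.04355/0.04 = 110701.08878
P_0 = D_1/(1+r)^1 + D_2/(1+r)^2 + TV/(1+r)^2
    = 3168.48263 + 3510.23853 + 92494.78524 = 99173.50640

£99173.51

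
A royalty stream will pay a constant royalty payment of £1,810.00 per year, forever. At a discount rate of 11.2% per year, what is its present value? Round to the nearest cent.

Level perpetuity: PV = C / r = £1,810.00 / 0.112 = £16,160.71

£16160.71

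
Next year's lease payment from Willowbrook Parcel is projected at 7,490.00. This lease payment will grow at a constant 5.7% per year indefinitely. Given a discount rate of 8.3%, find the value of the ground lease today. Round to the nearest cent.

288076.92

Growing perpetuity: P = D₁ / (r − g) = 7,490.0000 / (0.083 − 0.057) = 288,076.92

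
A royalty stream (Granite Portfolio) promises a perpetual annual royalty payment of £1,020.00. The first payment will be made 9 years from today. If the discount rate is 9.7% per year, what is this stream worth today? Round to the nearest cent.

£5013.90

Value at end of year 8: C / r = £1,020.00 / 0.097 = £10,515.4639
Discount to today: PV = £10,515.4639 / (1 + 0.097)^8 = £10,515.4639 / 2.097264 = £5,013.90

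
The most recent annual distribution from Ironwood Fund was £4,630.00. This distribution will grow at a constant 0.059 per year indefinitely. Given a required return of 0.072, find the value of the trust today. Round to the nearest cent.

D₁ = D₀ × (1 + g) = £4,630.00 × 1.059 = £4,903.1700
Growing perpetuity: P = D₁ / (r − g) = £4,903.1700 / (0.072 − 0.059) = £377,166.92

£377166.92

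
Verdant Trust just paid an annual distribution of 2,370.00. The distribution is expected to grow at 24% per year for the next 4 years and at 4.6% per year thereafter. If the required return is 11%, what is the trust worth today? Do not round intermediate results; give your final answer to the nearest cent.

72924.90

D_1 = 2938.80000
D_2 = 3644.11200
D_3 = 4518.69888
D_4 = 5603.18661
Terminal value at year 4: TV = D_4×(1+g_2)/(r−g_2) = 5860.93320/0.064 = 91577.08118
P_0 = D_1/(1+r)^1 + D_2/(1+r)^2 + D_3/(1+r)^3 + D_4/(1+r)^4 + TV/(1+r)^4
    = 2647.56757 + 2957.64305 + 3304.03368 + 3690.99257 + 60324.65989 = 72924.89676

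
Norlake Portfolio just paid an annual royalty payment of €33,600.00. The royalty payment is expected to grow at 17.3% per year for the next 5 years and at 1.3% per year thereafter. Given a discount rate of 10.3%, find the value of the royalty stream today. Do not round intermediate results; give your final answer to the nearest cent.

€717245.19

D_1 = 39412.80000
D_2 = 46231.21440
D_3 = 54229.21449
D_4 = 63610.86860
D_5 = 74615.54887
Terminal value at year 5: TV = D_5×(1+g_2)/(r−g_2) = 75585.55100/0.09 = 839839.45557
P_0 = D_1/(1+r)^1 + D_2/(1+r)^2 + D_3/(1+r)^3 + D_4/(1+r)^4 + D_5/(1+r)^5 + TV/(1+r)^5
    = 35732.36627 + 38000.05951 + 40411.66800 + 42976.32508 + 45703.74372 + 514421.02651 = 717245.18909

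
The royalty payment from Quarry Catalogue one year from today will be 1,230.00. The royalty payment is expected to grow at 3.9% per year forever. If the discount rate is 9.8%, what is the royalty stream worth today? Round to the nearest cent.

Growing perpetuity: P = D₁ / (r − g) = 1,230.0000 / (0.098 − 0.039) = 20,847.46

20847.46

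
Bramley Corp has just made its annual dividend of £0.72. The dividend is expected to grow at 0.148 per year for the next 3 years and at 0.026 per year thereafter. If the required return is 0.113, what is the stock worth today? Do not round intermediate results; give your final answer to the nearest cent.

£11.62

D_1 = 0.82656
D_2 = 0.94889
D_3 = 1.08933
Terminal value at year 3: TV = D_3×(1+g_2)/(r−g_2) = 1.11765/0.087 = 12.84654
P_0 = D_1/(1+r)^1 + D_2/(1+r)^2 + D_3/(1+r)^3 + TV/(1+r)^3
    = 0.74264 + 0.76600 + 0.79008 + 9.31753 = 11.61625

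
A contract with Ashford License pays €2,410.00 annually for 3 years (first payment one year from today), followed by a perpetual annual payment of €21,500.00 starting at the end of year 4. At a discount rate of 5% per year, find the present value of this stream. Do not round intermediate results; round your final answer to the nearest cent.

€378013.20

PV of 3-year annuity: €2,410.00 × [1 − (1+0.05)^−3] / 0.05 = 6563.02775
Perpetuity value at year 3: €21,500.00 / 0.05 = 430000.00000
PV of perpetuity: 430000.00000 / (1+0.05)^3 = 371450.16737
Total PV = 6563.02775 + 371450.16737 = 378013.19512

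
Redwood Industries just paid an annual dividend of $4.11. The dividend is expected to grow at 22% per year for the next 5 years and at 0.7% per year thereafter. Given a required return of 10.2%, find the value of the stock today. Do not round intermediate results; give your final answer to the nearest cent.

$100.62

D_1 = 5.01420
D_2 = 6.11732
D_3 = 7.46314
D_4 = 9.10503
D_5 = 11.10813
Terminal value at year 5: TV = D_5×(1+g_2)/(r−g_2) = 11.18589/0.095 = 117.74618
P_0 = D_1/(1+r)^1 + D_2/(1+r)^2 + D_3/(1+r)^3 + D_4/(1+r)^4 + D_5/(1+r)^5 + TV/(1+r)^5
    = 4.55009 + 5.03731 + 5.57669 + 6.17383 + 6.83491 + 72.45008 = 100.62291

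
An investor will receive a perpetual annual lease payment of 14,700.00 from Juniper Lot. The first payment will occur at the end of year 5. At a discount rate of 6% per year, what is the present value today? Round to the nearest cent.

194062.95

Value at end of year 4: C / r = 14,700.00 / 0.06 = 245,000.0000
Discount to today: PV = 245,000.0000 / (1 + 0.06)^4 = 245,000.0000 / 1.262477 = 194,062.95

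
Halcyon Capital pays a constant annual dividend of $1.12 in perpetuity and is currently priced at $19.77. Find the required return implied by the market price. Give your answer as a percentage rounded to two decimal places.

5.67%

P = C/r ⇒ r = C/P = $1.12/$19.77 = 0.056651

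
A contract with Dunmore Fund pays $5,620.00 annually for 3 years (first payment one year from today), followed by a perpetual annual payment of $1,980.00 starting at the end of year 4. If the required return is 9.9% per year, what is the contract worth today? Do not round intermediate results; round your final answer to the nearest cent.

$29068.10

PV of 3-year annuity: $5,620.00 × [1 − (1+0.099)^−3] / 0.099 = 14000.74993
Perpetuity value at year 3: $1,980.00 / 0.099 = 20000.00000
PV of perpetuity: 20000.00000 / (1+0.099)^3 = 15067.35145
Total PV = 14000.74993 + 15067.35145 = 29068.10138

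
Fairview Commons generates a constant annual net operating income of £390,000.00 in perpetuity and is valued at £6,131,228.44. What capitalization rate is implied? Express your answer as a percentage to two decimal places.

6.36%

P = C/r ⇒ r = C/P = £390,000.00/£6,131,228.44 = 0.063609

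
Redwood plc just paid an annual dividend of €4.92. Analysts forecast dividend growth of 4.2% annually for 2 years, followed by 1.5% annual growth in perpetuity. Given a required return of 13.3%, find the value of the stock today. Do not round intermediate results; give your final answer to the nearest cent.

D_1 = 5.12664
D_2 = 5.34196
Terminal value at year 2: TV = D_2×(1+g_2)/(r−g_2) = 5.42209/0.118 = 45.94990
P_0 = D_1/(1+r)^1 + D_2/(1+r)^2 + TV/(1+r)^2
    = 4.52484 + 4.16141 + 35.79520 = 44.48145

€44.48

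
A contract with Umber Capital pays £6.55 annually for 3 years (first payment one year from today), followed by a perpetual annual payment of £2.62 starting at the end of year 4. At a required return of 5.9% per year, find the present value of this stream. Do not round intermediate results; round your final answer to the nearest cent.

£54.93

PV of 3-year annuity: £6.55 × [1 − (1+0.059)^−3] / 0.059 = 17.54067
Perpetuity value at year 3: £2.62 / 0.059 = 44.40678
PV of perpetuity: 44.40678 / (1+0.059)^3 = 37.39051
Total PV = 17.54067 + 37.39051 = 54.93118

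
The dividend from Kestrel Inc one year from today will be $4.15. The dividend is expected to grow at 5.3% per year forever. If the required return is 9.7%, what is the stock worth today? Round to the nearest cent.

$94.32

Growing perpetuity: P = D₁ / (r − g) = $4.1500 / (0.097 − 0.053) = $94.32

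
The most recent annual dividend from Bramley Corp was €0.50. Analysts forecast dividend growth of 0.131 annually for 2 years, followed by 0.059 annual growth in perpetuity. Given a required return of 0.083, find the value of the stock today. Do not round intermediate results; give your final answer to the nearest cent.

D_1 = 0.56550
D_2 = 0.63958
Terminal value at year 2: TV = D_2×(1+g_2)/(r−g_2) = 0.67732/0.024 = 28.22149
P_0 = D_1/(1+r)^1 + D_2/(1+r)^2 + TV/(1+r)^2
    = 0.52216 + 0.54530 + 24.06152 = 25.12898

€25.13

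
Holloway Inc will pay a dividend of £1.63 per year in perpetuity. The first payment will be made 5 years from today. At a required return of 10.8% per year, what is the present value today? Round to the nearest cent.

£10.01

Value at end of year 4: C / r = £1.63 / 0.108 = £15.0926
Discount to today: PV = £15.0926 / (1 + 0.108)^4 = £15.0926 / 1.507159 = £10.01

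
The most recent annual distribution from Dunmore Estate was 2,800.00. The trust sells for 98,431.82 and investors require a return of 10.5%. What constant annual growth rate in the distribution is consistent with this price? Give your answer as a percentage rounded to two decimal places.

7.44%

P = D₀(1+g)/(r−g) ⇒ P(r−g) = D₀(1+g) ⇒ g(P+D₀) = P·r − D₀
g = (P·r − D₀)/(P + D₀) = (98,431.82×0.105 − 2,800.00) / (98,431.82 + 2,800.00) = 0.074436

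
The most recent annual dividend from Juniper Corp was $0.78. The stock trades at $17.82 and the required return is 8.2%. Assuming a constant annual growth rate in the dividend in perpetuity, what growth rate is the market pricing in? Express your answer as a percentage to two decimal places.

3.66%

P = D₀(1+g)/(r−g) ⇒ P(r−g) = D₀(1+g) ⇒ g(P+D₀) = P·r − D₀
g = (P·r − D₀)/(P + D₀) = ($17.82×0.082 − $0.78) / ($17.82 + $0.78) = 0.036626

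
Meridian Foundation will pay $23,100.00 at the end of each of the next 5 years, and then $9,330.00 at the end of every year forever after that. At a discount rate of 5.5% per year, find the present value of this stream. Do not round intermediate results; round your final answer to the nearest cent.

PV of 5-year annuity: $23,100.00 × [1 − (1+0.055)^−5] / 0.055 = 98643.57139
Perpetuity value at year 5: $9,330.00 / 0.055 = 169636.36364
PV of perpetuity: 169636.36364 / (1+0.055)^5 = 129794.60948
Total PV = 98643.57139 + 129794.60948 = 228438.18087

$228438.18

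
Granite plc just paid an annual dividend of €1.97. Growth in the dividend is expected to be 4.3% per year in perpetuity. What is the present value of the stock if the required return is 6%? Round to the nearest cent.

€120.87

D₁ = D₀ × (1 + g) = €1.97 × 1.043 = €2.0547
Growing perpetuity: P = D₁ / (r − g) = €2.0547 / (0.06 − 0.043) = €120.87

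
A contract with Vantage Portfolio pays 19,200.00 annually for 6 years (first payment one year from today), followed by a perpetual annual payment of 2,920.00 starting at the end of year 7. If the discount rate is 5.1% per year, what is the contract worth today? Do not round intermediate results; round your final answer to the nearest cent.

139623.57

PV of 6-year annuity: 19,200.00 × [1 − (1+0.051)^−6] / 0.051 = 97142.40517
Perpetuity value at year 6: 2,920.00 / 0.051 = 57254.90196
PV of perpetuity: 57254.90196 / (1+0.051)^6 = 42481.16117
Total PV = 97142.40517 + 42481.16117 = 139623.56635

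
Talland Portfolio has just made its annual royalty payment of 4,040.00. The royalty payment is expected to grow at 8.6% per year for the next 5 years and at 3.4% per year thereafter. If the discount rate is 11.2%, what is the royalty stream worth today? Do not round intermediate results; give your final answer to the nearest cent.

D_1 = 4387.44000
D_2 = 4764.75984
D_3 = 5174.52919
D_4 = 5619.53870
D_5 = 6102.81902
Terminal value at year 5: TV = D_5×(1+g_2)/(r−g_2) = 6310.31487/0.078 = 80901.47270
P_0 = D_1/(1+r)^1 + D_2/(1+r)^2 + D_3/(1+r)^3 + D_4/(1+r)^4 + D_5/(1+r)^5 + TV/(1+r)^5
    = 3945.53957 + 3853.28774 + 3763.19289 + 3675.20456 + 3589.27352 + 47580.88233 = 66407.38061

66407.38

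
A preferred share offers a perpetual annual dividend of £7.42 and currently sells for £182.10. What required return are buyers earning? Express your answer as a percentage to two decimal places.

P = C/r ⇒ r = C/P = £7.42/£182.10 = 0.040747

4.07%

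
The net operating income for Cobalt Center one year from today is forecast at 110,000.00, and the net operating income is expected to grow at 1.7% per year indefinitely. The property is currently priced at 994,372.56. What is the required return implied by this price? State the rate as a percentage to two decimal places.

P = D₁/(r − g) ⇒ r = D₁/P + g = 110,000.0000/994,372.56 + 0.017 = 0.110623 + 0.017 = 0.127623

12.76%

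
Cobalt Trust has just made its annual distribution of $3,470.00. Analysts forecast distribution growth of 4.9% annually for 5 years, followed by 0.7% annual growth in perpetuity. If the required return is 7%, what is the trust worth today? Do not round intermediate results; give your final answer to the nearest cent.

$66586.39

D_1 = 3640.03000
D_2 = 3818.39147
D_3 = 4005.49265
D_4 = 4201.76179
D_5 = 4407.64812
Terminal value at year 5: TV = D_5×(1+g_2)/(r−g_2) = 4438.50166/0.063 = 70452.40725
P_0 = D_1/(1+r)^1 + D_2/(1+r)^2 + D_3/(1+r)^3 + D_4/(1+r)^4 + D_5/(1+r)^5 + TV/(1+r)^5
    = 3401.89720 + 3335.13099 + 3269.67515 + 3205.50395 + 3142.59219 + 50231.59268 = 66586.39216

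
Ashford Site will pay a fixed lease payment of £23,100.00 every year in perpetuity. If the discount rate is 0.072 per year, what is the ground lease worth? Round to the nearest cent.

Level perpetuity: PV = C / r = £23,100.00 / 0.072 = £320,833.33

£320833.33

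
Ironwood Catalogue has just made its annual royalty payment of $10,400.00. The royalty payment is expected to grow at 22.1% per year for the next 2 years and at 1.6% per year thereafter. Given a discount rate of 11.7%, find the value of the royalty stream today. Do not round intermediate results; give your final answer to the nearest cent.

$148801.02

D_1 = 12698.40000
D_2 = 15504.74640
Terminal value at year 2: TV = D_2×(1+g_2)/(r−g_2) = 15752.82234/0.101 = 155968.53804
P_0 = D_1/(1+r)^1 + D_2/(1+r)^2 + TV/(1+r)^2
    = 11368.30797 + 12426.77174 + 125005.94142 = 148801.02112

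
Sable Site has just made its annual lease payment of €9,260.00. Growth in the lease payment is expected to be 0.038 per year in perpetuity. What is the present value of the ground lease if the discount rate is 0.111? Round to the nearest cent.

€131669.59

D₁ = D₀ × (1 + g) = €9,260.00 × 1.038 = €9,611.8800
Growing perpetuity: P = D₁ / (r − g) = €9,611.8800 / (0.111 − 0.038) = €131,669.59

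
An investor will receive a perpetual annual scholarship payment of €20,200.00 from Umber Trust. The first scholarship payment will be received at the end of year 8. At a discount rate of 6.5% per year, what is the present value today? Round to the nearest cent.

Value at end of year 7: C / r = €20,200.00 / 0.065 = €310,769.2308
Discount to today: PV = €310,769.2308 / (1 + 0.065)^7 = €310,769.2308 / 1.553987 = €199,981.93

€199981.93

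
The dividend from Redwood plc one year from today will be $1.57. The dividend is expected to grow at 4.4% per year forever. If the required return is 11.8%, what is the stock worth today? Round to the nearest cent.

Growing perpetuity: P = D₁ / (r − g) = $1.5700 / (0.118 − 0.044) = $21.22

$21.22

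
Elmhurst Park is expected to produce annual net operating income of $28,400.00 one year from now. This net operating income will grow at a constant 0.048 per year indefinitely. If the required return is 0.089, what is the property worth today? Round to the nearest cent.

Growing perpetuity: P = D₁ / (r − g) = $28,400.0000 / (0.089 − 0.048) = $692,682.93

$692682.93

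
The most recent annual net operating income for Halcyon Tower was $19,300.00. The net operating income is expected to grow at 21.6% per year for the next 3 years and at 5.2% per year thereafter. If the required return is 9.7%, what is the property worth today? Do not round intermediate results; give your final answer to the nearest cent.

$685922.37

D_1 = 23468.80000
D_2 = 28538.06080
D_3 = 34702.28193
Terminal value at year 3: TV = D_3×(1+g_2)/(r−g_2) = 36506.80059/0.045 = 811262.23541
P_0 = D_1/(1+r)^1 + D_2/(1+r)^2 + D_3/(1+r)^3 + TV/(1+r)^3
    = 21393.61896 + 23714.34882 + 26286.82604 + 614527.57765 = 685922.37147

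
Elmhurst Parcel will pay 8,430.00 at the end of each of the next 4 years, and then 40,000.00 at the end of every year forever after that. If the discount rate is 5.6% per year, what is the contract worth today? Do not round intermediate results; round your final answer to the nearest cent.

PV of 4-year annuity: 8,430.00 × [1 − (1+0.056)^−4] / 0.056 = 29480.39575
Perpetuity value at year 4: 40,000.00 / 0.056 = 714285.71429
PV of perpetuity: 714285.71429 / (1+0.056)^4 = 574402.46044
Total PV = 29480.39575 + 574402.46044 = 603882.85619

603882.86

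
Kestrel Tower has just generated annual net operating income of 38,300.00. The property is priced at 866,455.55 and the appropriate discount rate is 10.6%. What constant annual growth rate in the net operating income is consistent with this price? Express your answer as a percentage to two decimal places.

5.92%

P = D₀(1+g)/(r−g) ⇒ P(r−g) = D₀(1+g) ⇒ g(P+D₀) = P·r − D₀
g = (P·r − D₀)/(P + D₀) = (866,455.55×0.106 − 38,300.00) / (866,455.55 + 38,300.00) = 0.059181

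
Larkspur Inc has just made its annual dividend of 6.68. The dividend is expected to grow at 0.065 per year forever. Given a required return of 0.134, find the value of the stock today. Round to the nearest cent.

D₁ = D₀ × (1 + g) = 6.68 × 1.065 = 7.1142
Growing perpetuity: P = D₁ / (r − g) = 7.1142 / (0.134 − 0.065) = 103.10

103.10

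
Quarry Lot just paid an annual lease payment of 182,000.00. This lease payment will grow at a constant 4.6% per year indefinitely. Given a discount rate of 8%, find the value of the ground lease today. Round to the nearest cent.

5599176.47

D₁ = D₀ × (1 + g) = 182,000.00 × 1.046 = 190,372.0000
Growing perpetuity: P = D₁ / (r − g) = 190,372.0000 / (0.08 − 0.046) = 5,599,176.47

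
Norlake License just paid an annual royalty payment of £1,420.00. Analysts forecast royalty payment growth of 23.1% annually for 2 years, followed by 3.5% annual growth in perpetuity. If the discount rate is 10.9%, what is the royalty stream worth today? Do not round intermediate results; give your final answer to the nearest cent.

£27796.73

D_1 = 1748.02000
D_2 = 2151.81262
Terminal value at year 2: TV = D_2×(1+g_2)/(r−g_2) = 2227.12606/0.074 = 30096.29813
P_0 = D_1/(1+r)^1 + D_2/(1+r)^2 + TV/(1+r)^2
    = 1576.21280 + 1749.61043 + 24470.90258 = 27796.72581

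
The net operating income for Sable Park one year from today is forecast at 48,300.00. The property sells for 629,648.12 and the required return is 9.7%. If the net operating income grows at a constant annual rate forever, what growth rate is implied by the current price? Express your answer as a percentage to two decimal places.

P = D₁/(r−g) ⇒ g = r − D₁/P = 0.097 − 48,300.00/629,648.12 = 0.020290

2.03%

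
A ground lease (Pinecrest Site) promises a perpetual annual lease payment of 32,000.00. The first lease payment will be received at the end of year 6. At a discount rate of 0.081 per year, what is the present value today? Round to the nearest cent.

Value at end of year 5: C / r = 32,000.00 / 0.081 = 395,061.7284
Discount to today: PV = 395,061.7284 / (1 + 0.081)^5 = 395,061.7284 / 1.476143 = 267,631.04

267631.04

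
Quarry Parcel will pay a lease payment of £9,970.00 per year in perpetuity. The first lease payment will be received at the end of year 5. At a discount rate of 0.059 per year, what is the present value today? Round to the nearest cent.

Value at end of year 4: C / r = £9,970.00 / 0.059 = £168,983.0508
Discount to today: PV = £168,983.0508 / (1 + 0.059)^4 = £168,983.0508 / 1.257720 = £134,356.69

£134356.69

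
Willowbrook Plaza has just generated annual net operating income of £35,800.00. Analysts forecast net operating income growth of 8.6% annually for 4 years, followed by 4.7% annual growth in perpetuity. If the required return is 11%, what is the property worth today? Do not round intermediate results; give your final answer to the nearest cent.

D_1 = 38878.80000
D_2 = 42222.37680
D_3 = 45853.50120
D_4 = 49796.90231
Terminal value at year 4: TV = D_4×(1+g_2)/(r−g_2) = 52137.35672/0.063 = 827577.09074
P_0 = D_1/(1+r)^1 + D_2/(1+r)^2 + D_3/(1+r)^3 + D_4/(1+r)^4 + TV/(1+r)^4
    = 35025.94595 + 34268.62820 + 33527.68488 + 32802.76197 + 545150.66317 = 680775.68416

£680775.68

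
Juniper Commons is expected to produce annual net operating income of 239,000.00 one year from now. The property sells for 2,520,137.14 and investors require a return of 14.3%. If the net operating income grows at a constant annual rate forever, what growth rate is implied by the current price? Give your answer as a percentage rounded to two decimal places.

P = D₁/(r−g) ⇒ g = r − D₁/P = 0.143 − 239,000.00/2,520,137.14 = 0.048164

4.82%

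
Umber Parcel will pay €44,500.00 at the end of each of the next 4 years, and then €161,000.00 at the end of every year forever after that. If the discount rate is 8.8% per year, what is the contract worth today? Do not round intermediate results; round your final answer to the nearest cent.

€1450455.25

PV of 4-year annuity: €44,500.00 × [1 − (1+0.088)^−4] / 0.088 = 144802.69626
Perpetuity value at year 4: €161,000.00 / 0.088 = 1829545.45455
PV of perpetuity: 1829545.45455 / (1+0.088)^4 = 1305652.55347
Total PV = 144802.69626 + 1305652.55347 = 1450455.24973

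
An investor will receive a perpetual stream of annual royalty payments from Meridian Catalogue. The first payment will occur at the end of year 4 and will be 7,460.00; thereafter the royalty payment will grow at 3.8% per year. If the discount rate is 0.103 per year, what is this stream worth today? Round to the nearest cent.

85526.15

Value at end of year 3: C₁ / (r − g) = 7,460.00 / (0.103 − 0.038) = 114,769.2308
Discount to today: PV = 114,769.2308 / (1 + 0.103)^3 = 114,769.2308 / 1.341920 = 85,526.15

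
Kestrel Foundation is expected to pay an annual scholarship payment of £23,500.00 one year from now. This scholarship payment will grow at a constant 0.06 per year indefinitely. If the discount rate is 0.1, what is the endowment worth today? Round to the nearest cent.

Growing perpetuity: P = D₁ / (r − g) = £23,500.0000 / (0.1 − 0.06) = £587,500.00

£587500.00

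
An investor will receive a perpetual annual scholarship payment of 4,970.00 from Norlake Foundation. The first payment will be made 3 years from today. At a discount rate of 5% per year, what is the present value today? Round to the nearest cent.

90158.73

Value at end of year 2: C / r = 4,970.00 / 0.05 = 99,400.0000
Discount to today: PV = 99,400.0000 / (1 + 0.05)^2 = 99,400.0000 / 1.102500 = 90,158.73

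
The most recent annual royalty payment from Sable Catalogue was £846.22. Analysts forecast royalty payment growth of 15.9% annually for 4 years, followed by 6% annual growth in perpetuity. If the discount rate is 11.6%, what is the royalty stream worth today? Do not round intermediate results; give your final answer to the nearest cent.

£22356.54

D_1 = 980.76898
D_2 = 1136.71125
D_3 = 1317.44834
D_4 = 1526.92262
Terminal value at year 4: TV = D_4×(1+g_2)/(r−g_2) = 1618.53798/0.056 = 28902.46391
P_0 = D_1/(1+r)^1 + D_2/(1+r)^2 + D_3/(1+r)^3 + D_4/(1+r)^4 + TV/(1+r)^4
    = 878.82525 + 912.68680 + 947.85304 + 984.37426 + 18632.79857 = 22356.53793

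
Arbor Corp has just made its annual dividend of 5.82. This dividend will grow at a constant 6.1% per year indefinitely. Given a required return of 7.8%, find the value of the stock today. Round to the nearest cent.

D₁ = D₀ × (1 + g) = 5.82 × 1.061 = 6.1750
Growing perpetuity: P = D₁ / (r − g) = 6.1750 / (0.078 − 0.061) = 363.24

363.24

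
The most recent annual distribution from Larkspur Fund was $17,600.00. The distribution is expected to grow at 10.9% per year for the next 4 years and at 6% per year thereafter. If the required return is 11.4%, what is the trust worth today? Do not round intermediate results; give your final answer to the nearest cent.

D_1 = 19518.40000
D_2 = 21645.90560
D_3 = 24005.30931
D_4 = 26621.88803
Terminal value at year 4: TV = D_4×(1+g_2)/(r−g_2) = 28219.20131/0.054 = 522577.80198
P_0 = D_1/(1+r)^1 + D_2/(1+r)^2 + D_3/(1+r)^3 + D_4/(1+r)^4 + TV/(1+r)^4
    = 17521.00539 + 17442.36533 + 17364.07823 + 17286.14251 + 339320.57518 = 408934.16663

$408934.17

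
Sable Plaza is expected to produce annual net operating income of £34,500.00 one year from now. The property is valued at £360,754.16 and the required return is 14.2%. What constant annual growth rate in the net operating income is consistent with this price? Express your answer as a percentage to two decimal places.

P = D₁/(r−g) ⇒ g = r − D₁/P = 0.142 − £34,500.00/£360,754.16 = 0.046367

4.64%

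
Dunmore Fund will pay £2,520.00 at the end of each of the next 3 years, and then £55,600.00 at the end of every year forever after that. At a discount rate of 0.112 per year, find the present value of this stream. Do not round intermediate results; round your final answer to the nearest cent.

£367166.07

PV of 3-year annuity: £2,520.00 × [1 − (1+0.112)^−3] / 0.112 = 6136.80310
Perpetuity value at year 3: £55,600.00 / 0.112 = 496428.57143
PV of perpetuity: 496428.57143 / (1+0.112)^3 = 361029.26497
Total PV = 6136.80310 + 361029.26497 = 367166.06807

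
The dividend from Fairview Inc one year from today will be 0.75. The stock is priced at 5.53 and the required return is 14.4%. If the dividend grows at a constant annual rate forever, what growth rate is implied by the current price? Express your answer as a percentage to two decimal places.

P = D₁/(r−g) ⇒ g = r − D₁/P = 0.144 − 0.75/5.53 = 0.008376

0.84%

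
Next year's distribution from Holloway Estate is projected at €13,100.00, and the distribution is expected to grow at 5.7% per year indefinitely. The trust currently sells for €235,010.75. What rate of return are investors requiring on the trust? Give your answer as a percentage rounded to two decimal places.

11.27%

P = D₁/(r − g) ⇒ r = D₁/P + g = €13,100.0000/€235,010.75 + 0.057 = 0.055742 + 0.057 = 0.112742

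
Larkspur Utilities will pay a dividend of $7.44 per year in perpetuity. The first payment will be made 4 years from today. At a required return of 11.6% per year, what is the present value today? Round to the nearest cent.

Value at end of year 3: C / r = $7.44 / 0.116 = $64.1379
Discount to today: PV = $64.1379 / (1 + 0.116)^3 = $64.1379 / 1.389929 = $46.14

$46.14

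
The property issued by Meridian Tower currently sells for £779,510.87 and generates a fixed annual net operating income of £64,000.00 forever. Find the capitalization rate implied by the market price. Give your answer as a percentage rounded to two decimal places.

8.21%

P = C/r ⇒ r = C/P = £64,000.00/£779,510.87 = 0.082103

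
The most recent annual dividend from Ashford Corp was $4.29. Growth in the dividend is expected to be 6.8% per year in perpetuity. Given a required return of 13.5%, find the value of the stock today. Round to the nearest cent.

$68.38

D₁ = D₀ × (1 + g) = $4.29 × 1.068 = $4.5817
Growing perpetuity: P = D₁ / (r − g) = $4.5817 / (0.135 − 0.068) = $68.38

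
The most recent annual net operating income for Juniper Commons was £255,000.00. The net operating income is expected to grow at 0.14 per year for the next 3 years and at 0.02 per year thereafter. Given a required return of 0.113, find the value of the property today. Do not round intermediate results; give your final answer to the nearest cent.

D_1 = 290700.00000
D_2 = 331398.00000
D_3 = 377793.72000
Terminal value at year 3: TV = D_3×(1+g_2)/(r−g_2) = 385349.59440/0.093 = 4143544.02581
P_0 = D_1/(1+r)^1 + D_2/(1+r)^2 + D_3/(1+r)^3 + TV/(1+r)^3
    = 261185.98383 + 267522.03195 + 274011.78475 + 3005290.54241 = 3808010.34294

£3808010.34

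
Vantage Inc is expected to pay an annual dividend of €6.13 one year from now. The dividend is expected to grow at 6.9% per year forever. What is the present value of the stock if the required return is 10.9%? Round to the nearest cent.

Growing perpetuity: P = D₁ / (r − g) = €6.1300 / (0.109 − 0.069) = €153.25

€153.25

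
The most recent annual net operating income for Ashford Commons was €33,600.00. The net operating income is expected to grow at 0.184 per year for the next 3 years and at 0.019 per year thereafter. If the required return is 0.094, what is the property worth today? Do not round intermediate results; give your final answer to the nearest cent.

€697015.79

D_1 = 39782.40000
D_2 = 47102.36160
D_3 = 55769.19613
Terminal value at year 3: TV = D_3×(1+g_2)/(r−g_2) = 56828.81086/0.075 = 757717.47815
P_0 = D_1/(1+r)^1 + D_2/(1+r)^2 + D_3/(1+r)^3 + TV/(1+r)^3
    = 36364.16819 + 39355.73596 + 42593.41076 + 578702.47422 = 697015.78912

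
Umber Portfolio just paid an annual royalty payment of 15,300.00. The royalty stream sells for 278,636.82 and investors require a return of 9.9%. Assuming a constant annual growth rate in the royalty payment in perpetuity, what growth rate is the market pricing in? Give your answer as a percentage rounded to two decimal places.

4.18%

P = D₀(1+g)/(r−g) ⇒ P(r−g) = D₀(1+g) ⇒ g(P+D₀) = P·r − D₀
g = (P·r − D₀)/(P + D₀) = (278,636.82×0.099 − 15,300.00) / (278,636.82 + 15,300.00) = 0.041795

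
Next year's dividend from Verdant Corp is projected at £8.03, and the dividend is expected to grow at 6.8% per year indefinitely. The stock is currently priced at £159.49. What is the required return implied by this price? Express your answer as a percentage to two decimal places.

11.83%

P = D₁/(r − g) ⇒ r = D₁/P + g = £8.0300/£159.49 + 0.068 = 0.050348 + 0.068 = 0.118348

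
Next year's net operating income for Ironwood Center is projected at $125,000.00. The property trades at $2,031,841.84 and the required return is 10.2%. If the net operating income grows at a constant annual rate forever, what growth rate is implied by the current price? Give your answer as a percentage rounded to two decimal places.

4.05%

P = D₁/(r−g) ⇒ g = r − D₁/P = 0.102 − $125,000.00/$2,031,841.84 = 0.040479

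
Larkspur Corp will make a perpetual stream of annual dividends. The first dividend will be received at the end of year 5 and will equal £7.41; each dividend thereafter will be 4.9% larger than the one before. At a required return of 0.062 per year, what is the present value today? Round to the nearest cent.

£448.10

Value at end of year 4: C₁ / (r − g) = £7.41 / (0.062 − 0.049) = £570.0000
Discount to today: PV = £570.0000 / (1 + 0.062)^4 = £570.0000 / 1.272032 = £448.10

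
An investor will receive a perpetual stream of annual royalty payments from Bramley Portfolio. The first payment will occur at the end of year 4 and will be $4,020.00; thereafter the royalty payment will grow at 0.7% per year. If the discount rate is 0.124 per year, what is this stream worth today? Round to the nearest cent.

Value at end of year 3: C₁ / (r − g) = $4,020.00 / (0.124 − 0.007) = $34,358.9744
Discount to today: PV = $34,358.9744 / (1 + 0.124)^3 = $34,358.9744 / 1.420035 = $24,195.87

$24195.87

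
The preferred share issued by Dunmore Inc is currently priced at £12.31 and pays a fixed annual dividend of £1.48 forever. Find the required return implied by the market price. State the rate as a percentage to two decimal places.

P = C/r ⇒ r = C/P = £1.48/£12.31 = 0.120227

12.02%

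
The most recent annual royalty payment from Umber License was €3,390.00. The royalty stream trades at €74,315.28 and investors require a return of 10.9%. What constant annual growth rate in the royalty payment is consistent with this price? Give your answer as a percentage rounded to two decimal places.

P = D₀(1+g)/(r−g) ⇒ P(r−g) = D₀(1+g) ⇒ g(P+D₀) = P·r − D₀
g = (P·r − D₀)/(P + D₀) = (€74,315.28×0.109 − €3,390.00) / (€74,315.28 + €3,390.00) = 0.060618

6.06%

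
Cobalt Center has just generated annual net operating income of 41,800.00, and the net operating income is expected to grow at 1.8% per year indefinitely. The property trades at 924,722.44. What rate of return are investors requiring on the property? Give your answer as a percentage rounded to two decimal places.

6.40%

D₁ = 41,800.00 × 1.018 = 42,552.4000
P = D₁/(r − g) ⇒ r = D₁/P + g = 42,552.4000/924,722.44 + 0.018 = 0.046016 + 0.018 = 0.064016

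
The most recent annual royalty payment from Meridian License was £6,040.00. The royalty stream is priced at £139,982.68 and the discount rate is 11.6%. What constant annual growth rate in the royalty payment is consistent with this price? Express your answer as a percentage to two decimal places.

P = D₀(1+g)/(r−g) ⇒ P(r−g) = D₀(1+g) ⇒ g(P+D₀) = P·r − D₀
g = (P·r − D₀)/(P + D₀) = (£139,982.68×0.116 − £6,040.00) / (£139,982.68 + £6,040.00) = 0.069838

6.98%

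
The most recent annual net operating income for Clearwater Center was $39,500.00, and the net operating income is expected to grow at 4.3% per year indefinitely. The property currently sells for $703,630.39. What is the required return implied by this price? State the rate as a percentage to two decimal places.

10.16%

D₁ = $39,500.00 × 1.043 = $41,198.5000
P = D₁/(r − g) ⇒ r = D₁/P + g = $41,198.5000/$703,630.39 + 0.043 = 0.058551 + 0.043 = 0.101551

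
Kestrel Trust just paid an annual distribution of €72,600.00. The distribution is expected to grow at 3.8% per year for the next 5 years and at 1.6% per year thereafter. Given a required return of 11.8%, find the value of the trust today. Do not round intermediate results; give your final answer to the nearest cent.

D_1 = 75358.80000
D_2 = 78222.43440
D_3 = 81194.88691
D_4 = 84280.29261
D_5 = 87482.94373
Terminal value at year 5: TV = D_5×(1+g_2)/(r−g_2) = 88882.67083/0.102 = 871398.73361
P_0 = D_1/(1+r)^1 + D_2/(1+r)^2 + D_3/(1+r)^3 + D_4/(1+r)^4 + D_5/(1+r)^5 + TV/(1+r)^5
    = 67405.00894 + 62581.75249 + 58103.63067 + 53945.94690 + 50085.77181 + 498893.57015 = 791015.68096

€791015.68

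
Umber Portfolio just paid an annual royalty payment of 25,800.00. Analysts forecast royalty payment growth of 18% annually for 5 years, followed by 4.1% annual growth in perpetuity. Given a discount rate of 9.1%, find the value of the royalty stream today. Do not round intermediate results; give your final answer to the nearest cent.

D_1 = 30444.00000
D_2 = 35923.92000
D_3 = 42390.22560
D_4 = 50020.46621
D_5 = 59024.15013
Terminal value at year 5: TV = D_5×(1+g_2)/(r−g_2) = 61444.14028/0.05 = 1228882.80561
P_0 = D_1/(1+r)^1 + D_2/(1+r)^2 + D_3/(1+r)^3 + D_4/(1+r)^4 + D_5/(1+r)^5 + TV/(1+r)^5
    = 27904.67461 + 30181.04128 + 32643.10606 + 35306.01756 + 38186.16014 + 795035.85419 = 959256.85385

959256.85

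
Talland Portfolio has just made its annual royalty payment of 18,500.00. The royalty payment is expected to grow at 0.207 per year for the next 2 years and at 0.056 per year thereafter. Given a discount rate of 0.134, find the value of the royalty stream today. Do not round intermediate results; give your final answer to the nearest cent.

324395.24

D_1 = 22329.50000
D_2 = 26951.70650
Terminal value at year 2: TV = D_2×(1+g_2)/(r−g_2) = 28461.00206/0.078 = 364884.64185
P_0 = D_1/(1+r)^1 + D_2/(1+r)^2 + TV/(1+r)^2
    = 19690.91711 + 20958.49819 + 283745.82167 = 324395.23696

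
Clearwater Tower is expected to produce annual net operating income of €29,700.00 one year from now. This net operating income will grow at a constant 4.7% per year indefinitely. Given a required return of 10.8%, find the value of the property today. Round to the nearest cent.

Growing perpetuity: P = D₁ / (r − g) = €29,700.0000 / (0.108 − 0.047) = €486,885.25

€486885.25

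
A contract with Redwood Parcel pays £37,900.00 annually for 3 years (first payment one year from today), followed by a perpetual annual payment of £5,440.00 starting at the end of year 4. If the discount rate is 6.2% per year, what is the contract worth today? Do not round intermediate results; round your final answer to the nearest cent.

PV of 3-year annuity: £37,900.00 × [1 − (1+0.062)^−3] / 0.062 = 100933.44673
Perpetuity value at year 3: £5,440.00 / 0.062 = 87741.93548
PV of perpetuity: 87741.93548 / (1+0.062)^3 = 73254.39062
Total PV = 100933.44673 + 73254.39062 = 174187.83736

£174187.84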